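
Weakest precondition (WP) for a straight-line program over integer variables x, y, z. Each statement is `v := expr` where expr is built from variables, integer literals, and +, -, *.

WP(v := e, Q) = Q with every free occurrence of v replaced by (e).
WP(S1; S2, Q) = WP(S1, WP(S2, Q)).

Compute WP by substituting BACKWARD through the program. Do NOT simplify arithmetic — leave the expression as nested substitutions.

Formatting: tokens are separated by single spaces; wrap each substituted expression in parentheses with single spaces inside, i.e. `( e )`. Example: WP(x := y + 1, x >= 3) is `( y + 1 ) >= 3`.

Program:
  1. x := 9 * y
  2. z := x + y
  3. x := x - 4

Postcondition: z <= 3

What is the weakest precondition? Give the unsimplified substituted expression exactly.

post: z <= 3
stmt 3: x := x - 4  -- replace 0 occurrence(s) of x with (x - 4)
  => z <= 3
stmt 2: z := x + y  -- replace 1 occurrence(s) of z with (x + y)
  => ( x + y ) <= 3
stmt 1: x := 9 * y  -- replace 1 occurrence(s) of x with (9 * y)
  => ( ( 9 * y ) + y ) <= 3

Answer: ( ( 9 * y ) + y ) <= 3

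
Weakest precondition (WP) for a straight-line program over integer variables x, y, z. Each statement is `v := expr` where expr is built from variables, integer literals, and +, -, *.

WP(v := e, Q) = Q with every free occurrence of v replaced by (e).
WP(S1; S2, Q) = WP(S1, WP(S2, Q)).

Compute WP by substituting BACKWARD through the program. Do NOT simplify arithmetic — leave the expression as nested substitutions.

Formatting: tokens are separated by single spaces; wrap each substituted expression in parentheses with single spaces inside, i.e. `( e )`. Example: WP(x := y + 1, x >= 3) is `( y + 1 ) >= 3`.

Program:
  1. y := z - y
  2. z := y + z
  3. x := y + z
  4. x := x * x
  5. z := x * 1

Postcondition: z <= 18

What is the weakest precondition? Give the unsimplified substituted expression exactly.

Answer: ( ( ( ( z - y ) + ( ( z - y ) + z ) ) * ( ( z - y ) + ( ( z - y ) + z ) ) ) * 1 ) <= 18

Derivation:
post: z <= 18
stmt 5: z := x * 1  -- replace 1 occurrence(s) of z with (x * 1)
  => ( x * 1 ) <= 18
stmt 4: x := x * x  -- replace 1 occurrence(s) of x with (x * x)
  => ( ( x * x ) * 1 ) <= 18
stmt 3: x := y + z  -- replace 2 occurrence(s) of x with (y + z)
  => ( ( ( y + z ) * ( y + z ) ) * 1 ) <= 18
stmt 2: z := y + z  -- replace 2 occurrence(s) of z with (y + z)
  => ( ( ( y + ( y + z ) ) * ( y + ( y + z ) ) ) * 1 ) <= 18
stmt 1: y := z - y  -- replace 4 occurrence(s) of y with (z - y)
  => ( ( ( ( z - y ) + ( ( z - y ) + z ) ) * ( ( z - y ) + ( ( z - y ) + z ) ) ) * 1 ) <= 18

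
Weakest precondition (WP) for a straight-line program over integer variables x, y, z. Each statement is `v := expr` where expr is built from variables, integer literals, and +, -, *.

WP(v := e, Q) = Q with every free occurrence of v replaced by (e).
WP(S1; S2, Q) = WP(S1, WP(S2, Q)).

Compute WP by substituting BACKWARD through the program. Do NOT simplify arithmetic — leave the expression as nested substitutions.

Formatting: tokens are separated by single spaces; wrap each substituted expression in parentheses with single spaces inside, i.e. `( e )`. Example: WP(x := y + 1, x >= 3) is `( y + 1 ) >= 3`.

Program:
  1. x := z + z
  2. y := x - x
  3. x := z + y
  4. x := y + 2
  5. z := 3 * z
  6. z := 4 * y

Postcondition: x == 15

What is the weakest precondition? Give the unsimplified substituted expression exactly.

Answer: ( ( ( z + z ) - ( z + z ) ) + 2 ) == 15

Derivation:
post: x == 15
stmt 6: z := 4 * y  -- replace 0 occurrence(s) of z with (4 * y)
  => x == 15
stmt 5: z := 3 * z  -- replace 0 occurrence(s) of z with (3 * z)
  => x == 15
stmt 4: x := y + 2  -- replace 1 occurrence(s) of x with (y + 2)
  => ( y + 2 ) == 15
stmt 3: x := z + y  -- replace 0 occurrence(s) of x with (z + y)
  => ( y + 2 ) == 15
stmt 2: y := x - x  -- replace 1 occurrence(s) of y with (x - x)
  => ( ( x - x ) + 2 ) == 15
stmt 1: x := z + z  -- replace 2 occurrence(s) of x with (z + z)
  => ( ( ( z + z ) - ( z + z ) ) + 2 ) == 15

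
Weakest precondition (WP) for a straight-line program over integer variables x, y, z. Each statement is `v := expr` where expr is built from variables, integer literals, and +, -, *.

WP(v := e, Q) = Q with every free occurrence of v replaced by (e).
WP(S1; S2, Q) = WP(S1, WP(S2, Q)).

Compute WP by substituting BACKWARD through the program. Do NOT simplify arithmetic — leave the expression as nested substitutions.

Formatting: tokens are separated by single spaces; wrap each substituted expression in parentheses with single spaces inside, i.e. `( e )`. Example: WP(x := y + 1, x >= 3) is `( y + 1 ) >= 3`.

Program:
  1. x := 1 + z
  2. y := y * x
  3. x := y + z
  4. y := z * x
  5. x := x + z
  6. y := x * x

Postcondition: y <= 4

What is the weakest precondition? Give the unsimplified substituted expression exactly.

Answer: ( ( ( ( y * ( 1 + z ) ) + z ) + z ) * ( ( ( y * ( 1 + z ) ) + z ) + z ) ) <= 4

Derivation:
post: y <= 4
stmt 6: y := x * x  -- replace 1 occurrence(s) of y with (x * x)
  => ( x * x ) <= 4
stmt 5: x := x + z  -- replace 2 occurrence(s) of x with (x + z)
  => ( ( x + z ) * ( x + z ) ) <= 4
stmt 4: y := z * x  -- replace 0 occurrence(s) of y with (z * x)
  => ( ( x + z ) * ( x + z ) ) <= 4
stmt 3: x := y + z  -- replace 2 occurrence(s) of x with (y + z)
  => ( ( ( y + z ) + z ) * ( ( y + z ) + z ) ) <= 4
stmt 2: y := y * x  -- replace 2 occurrence(s) of y with (y * x)
  => ( ( ( ( y * x ) + z ) + z ) * ( ( ( y * x ) + z ) + z ) ) <= 4
stmt 1: x := 1 + z  -- replace 2 occurrence(s) of x with (1 + z)
  => ( ( ( ( y * ( 1 + z ) ) + z ) + z ) * ( ( ( y * ( 1 + z ) ) + z ) + z ) ) <= 4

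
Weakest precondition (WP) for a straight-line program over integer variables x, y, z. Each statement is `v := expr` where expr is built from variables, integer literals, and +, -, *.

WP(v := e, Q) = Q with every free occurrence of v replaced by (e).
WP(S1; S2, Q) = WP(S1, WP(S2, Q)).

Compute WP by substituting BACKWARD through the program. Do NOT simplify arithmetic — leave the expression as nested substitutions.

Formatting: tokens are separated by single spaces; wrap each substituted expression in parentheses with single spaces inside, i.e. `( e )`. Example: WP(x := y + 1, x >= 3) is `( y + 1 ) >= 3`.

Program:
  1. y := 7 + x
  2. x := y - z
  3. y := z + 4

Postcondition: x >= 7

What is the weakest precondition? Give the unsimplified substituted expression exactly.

Answer: ( ( 7 + x ) - z ) >= 7

Derivation:
post: x >= 7
stmt 3: y := z + 4  -- replace 0 occurrence(s) of y with (z + 4)
  => x >= 7
stmt 2: x := y - z  -- replace 1 occurrence(s) of x with (y - z)
  => ( y - z ) >= 7
stmt 1: y := 7 + x  -- replace 1 occurrence(s) of y with (7 + x)
  => ( ( 7 + x ) - z ) >= 7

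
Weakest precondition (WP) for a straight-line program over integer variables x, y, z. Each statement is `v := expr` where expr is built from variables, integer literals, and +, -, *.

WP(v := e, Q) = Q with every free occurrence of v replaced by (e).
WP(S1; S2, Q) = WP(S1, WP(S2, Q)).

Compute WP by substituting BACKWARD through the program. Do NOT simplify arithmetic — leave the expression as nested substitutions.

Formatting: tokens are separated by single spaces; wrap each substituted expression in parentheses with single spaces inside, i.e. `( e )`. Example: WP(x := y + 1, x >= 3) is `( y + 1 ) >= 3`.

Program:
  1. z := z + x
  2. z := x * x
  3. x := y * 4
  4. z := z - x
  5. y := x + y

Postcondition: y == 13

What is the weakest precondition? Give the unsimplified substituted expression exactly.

Answer: ( ( y * 4 ) + y ) == 13

Derivation:
post: y == 13
stmt 5: y := x + y  -- replace 1 occurrence(s) of y with (x + y)
  => ( x + y ) == 13
stmt 4: z := z - x  -- replace 0 occurrence(s) of z with (z - x)
  => ( x + y ) == 13
stmt 3: x := y * 4  -- replace 1 occurrence(s) of x with (y * 4)
  => ( ( y * 4 ) + y ) == 13
stmt 2: z := x * x  -- replace 0 occurrence(s) of z with (x * x)
  => ( ( y * 4 ) + y ) == 13
stmt 1: z := z + x  -- replace 0 occurrence(s) of z with (z + x)
  => ( ( y * 4 ) + y ) == 13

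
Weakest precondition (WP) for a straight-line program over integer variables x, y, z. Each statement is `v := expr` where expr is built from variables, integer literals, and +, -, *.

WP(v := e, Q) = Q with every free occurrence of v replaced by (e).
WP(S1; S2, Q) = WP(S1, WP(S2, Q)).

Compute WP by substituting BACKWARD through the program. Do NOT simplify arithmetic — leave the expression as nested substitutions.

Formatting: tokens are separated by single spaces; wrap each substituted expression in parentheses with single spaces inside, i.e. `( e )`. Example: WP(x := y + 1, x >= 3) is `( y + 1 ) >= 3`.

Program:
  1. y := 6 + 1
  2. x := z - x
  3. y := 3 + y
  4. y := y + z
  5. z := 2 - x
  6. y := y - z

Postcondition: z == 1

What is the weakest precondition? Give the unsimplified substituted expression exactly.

Answer: ( 2 - ( z - x ) ) == 1

Derivation:
post: z == 1
stmt 6: y := y - z  -- replace 0 occurrence(s) of y with (y - z)
  => z == 1
stmt 5: z := 2 - x  -- replace 1 occurrence(s) of z with (2 - x)
  => ( 2 - x ) == 1
stmt 4: y := y + z  -- replace 0 occurrence(s) of y with (y + z)
  => ( 2 - x ) == 1
stmt 3: y := 3 + y  -- replace 0 occurrence(s) of y with (3 + y)
  => ( 2 - x ) == 1
stmt 2: x := z - x  -- replace 1 occurrence(s) of x with (z - x)
  => ( 2 - ( z - x ) ) == 1
stmt 1: y := 6 + 1  -- replace 0 occurrence(s) of y with (6 + 1)
  => ( 2 - ( z - x ) ) == 1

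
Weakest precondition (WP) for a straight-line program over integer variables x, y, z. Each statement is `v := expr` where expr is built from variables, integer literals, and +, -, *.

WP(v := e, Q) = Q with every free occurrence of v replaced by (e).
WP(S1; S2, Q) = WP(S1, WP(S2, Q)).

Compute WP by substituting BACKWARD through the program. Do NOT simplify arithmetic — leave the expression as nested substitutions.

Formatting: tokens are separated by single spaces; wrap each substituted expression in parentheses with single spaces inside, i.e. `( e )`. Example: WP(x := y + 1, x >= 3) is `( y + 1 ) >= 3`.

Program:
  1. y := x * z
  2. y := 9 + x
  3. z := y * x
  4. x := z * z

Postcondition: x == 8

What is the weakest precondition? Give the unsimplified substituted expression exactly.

post: x == 8
stmt 4: x := z * z  -- replace 1 occurrence(s) of x with (z * z)
  => ( z * z ) == 8
stmt 3: z := y * x  -- replace 2 occurrence(s) of z with (y * x)
  => ( ( y * x ) * ( y * x ) ) == 8
stmt 2: y := 9 + x  -- replace 2 occurrence(s) of y with (9 + x)
  => ( ( ( 9 + x ) * x ) * ( ( 9 + x ) * x ) ) == 8
stmt 1: y := x * z  -- replace 0 occurrence(s) of y with (x * z)
  => ( ( ( 9 + x ) * x ) * ( ( 9 + x ) * x ) ) == 8

Answer: ( ( ( 9 + x ) * x ) * ( ( 9 + x ) * x ) ) == 8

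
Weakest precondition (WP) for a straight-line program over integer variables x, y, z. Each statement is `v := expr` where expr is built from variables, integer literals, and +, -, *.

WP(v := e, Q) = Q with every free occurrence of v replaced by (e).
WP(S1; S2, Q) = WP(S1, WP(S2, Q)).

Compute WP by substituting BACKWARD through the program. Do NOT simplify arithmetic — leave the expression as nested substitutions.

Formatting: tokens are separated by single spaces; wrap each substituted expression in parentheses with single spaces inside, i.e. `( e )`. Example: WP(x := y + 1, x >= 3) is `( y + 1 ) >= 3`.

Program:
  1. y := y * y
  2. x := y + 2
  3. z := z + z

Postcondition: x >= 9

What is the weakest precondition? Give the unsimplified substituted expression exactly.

Answer: ( ( y * y ) + 2 ) >= 9

Derivation:
post: x >= 9
stmt 3: z := z + z  -- replace 0 occurrence(s) of z with (z + z)
  => x >= 9
stmt 2: x := y + 2  -- replace 1 occurrence(s) of x with (y + 2)
  => ( y + 2 ) >= 9
stmt 1: y := y * y  -- replace 1 occurrence(s) of y with (y * y)
  => ( ( y * y ) + 2 ) >= 9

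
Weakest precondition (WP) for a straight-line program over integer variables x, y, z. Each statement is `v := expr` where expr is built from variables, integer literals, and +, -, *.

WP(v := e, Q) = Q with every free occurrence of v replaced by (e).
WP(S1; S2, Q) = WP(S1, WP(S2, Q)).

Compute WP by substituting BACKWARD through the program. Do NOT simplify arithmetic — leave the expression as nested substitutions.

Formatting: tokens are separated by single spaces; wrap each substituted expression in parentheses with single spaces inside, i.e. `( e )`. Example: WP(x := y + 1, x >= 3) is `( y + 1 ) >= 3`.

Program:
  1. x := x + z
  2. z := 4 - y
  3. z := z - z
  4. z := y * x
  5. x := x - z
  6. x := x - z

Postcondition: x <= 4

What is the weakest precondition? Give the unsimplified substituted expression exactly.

Answer: ( ( ( x + z ) - ( y * ( x + z ) ) ) - ( y * ( x + z ) ) ) <= 4

Derivation:
post: x <= 4
stmt 6: x := x - z  -- replace 1 occurrence(s) of x with (x - z)
  => ( x - z ) <= 4
stmt 5: x := x - z  -- replace 1 occurrence(s) of x with (x - z)
  => ( ( x - z ) - z ) <= 4
stmt 4: z := y * x  -- replace 2 occurrence(s) of z with (y * x)
  => ( ( x - ( y * x ) ) - ( y * x ) ) <= 4
stmt 3: z := z - z  -- replace 0 occurrence(s) of z with (z - z)
  => ( ( x - ( y * x ) ) - ( y * x ) ) <= 4
stmt 2: z := 4 - y  -- replace 0 occurrence(s) of z with (4 - y)
  => ( ( x - ( y * x ) ) - ( y * x ) ) <= 4
stmt 1: x := x + z  -- replace 3 occurrence(s) of x with (x + z)
  => ( ( ( x + z ) - ( y * ( x + z ) ) ) - ( y * ( x + z ) ) ) <= 4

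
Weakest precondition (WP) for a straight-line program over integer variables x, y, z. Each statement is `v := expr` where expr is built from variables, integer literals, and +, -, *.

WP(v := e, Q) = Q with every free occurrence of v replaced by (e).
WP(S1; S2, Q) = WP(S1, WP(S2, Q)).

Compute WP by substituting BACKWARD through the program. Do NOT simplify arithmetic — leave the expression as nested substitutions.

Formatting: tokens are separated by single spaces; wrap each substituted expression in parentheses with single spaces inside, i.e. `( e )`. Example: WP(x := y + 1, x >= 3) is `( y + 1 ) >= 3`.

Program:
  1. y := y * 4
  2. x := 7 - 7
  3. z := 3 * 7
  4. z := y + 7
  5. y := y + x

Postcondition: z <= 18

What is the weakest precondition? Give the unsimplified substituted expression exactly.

post: z <= 18
stmt 5: y := y + x  -- replace 0 occurrence(s) of y with (y + x)
  => z <= 18
stmt 4: z := y + 7  -- replace 1 occurrence(s) of z with (y + 7)
  => ( y + 7 ) <= 18
stmt 3: z := 3 * 7  -- replace 0 occurrence(s) of z with (3 * 7)
  => ( y + 7 ) <= 18
stmt 2: x := 7 - 7  -- replace 0 occurrence(s) of x with (7 - 7)
  => ( y + 7 ) <= 18
stmt 1: y := y * 4  -- replace 1 occurrence(s) of y with (y * 4)
  => ( ( y * 4 ) + 7 ) <= 18

Answer: ( ( y * 4 ) + 7 ) <= 18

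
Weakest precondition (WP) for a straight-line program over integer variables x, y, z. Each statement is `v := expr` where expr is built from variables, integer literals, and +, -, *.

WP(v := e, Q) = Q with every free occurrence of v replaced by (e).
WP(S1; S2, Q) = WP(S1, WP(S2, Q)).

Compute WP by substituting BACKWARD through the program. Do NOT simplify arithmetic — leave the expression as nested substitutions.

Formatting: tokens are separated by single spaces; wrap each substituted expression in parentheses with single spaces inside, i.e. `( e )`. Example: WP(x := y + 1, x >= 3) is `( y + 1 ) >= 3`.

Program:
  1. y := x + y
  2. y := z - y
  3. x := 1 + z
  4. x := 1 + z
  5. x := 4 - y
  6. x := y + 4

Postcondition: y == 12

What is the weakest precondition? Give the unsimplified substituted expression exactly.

post: y == 12
stmt 6: x := y + 4  -- replace 0 occurrence(s) of x with (y + 4)
  => y == 12
stmt 5: x := 4 - y  -- replace 0 occurrence(s) of x with (4 - y)
  => y == 12
stmt 4: x := 1 + z  -- replace 0 occurrence(s) of x with (1 + z)
  => y == 12
stmt 3: x := 1 + z  -- replace 0 occurrence(s) of x with (1 + z)
  => y == 12
stmt 2: y := z - y  -- replace 1 occurrence(s) of y with (z - y)
  => ( z - y ) == 12
stmt 1: y := x + y  -- replace 1 occurrence(s) of y with (x + y)
  => ( z - ( x + y ) ) == 12

Answer: ( z - ( x + y ) ) == 12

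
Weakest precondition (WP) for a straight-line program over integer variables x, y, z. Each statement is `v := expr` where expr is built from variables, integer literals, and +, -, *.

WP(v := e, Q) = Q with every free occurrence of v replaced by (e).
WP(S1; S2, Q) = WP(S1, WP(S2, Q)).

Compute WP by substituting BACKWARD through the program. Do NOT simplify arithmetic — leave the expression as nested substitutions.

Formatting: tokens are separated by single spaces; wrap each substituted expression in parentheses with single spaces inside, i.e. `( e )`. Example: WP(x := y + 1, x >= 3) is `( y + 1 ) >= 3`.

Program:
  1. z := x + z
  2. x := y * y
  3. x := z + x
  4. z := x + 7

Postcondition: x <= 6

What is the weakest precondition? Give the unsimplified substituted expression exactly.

Answer: ( ( x + z ) + ( y * y ) ) <= 6

Derivation:
post: x <= 6
stmt 4: z := x + 7  -- replace 0 occurrence(s) of z with (x + 7)
  => x <= 6
stmt 3: x := z + x  -- replace 1 occurrence(s) of x with (z + x)
  => ( z + x ) <= 6
stmt 2: x := y * y  -- replace 1 occurrence(s) of x with (y * y)
  => ( z + ( y * y ) ) <= 6
stmt 1: z := x + z  -- replace 1 occurrence(s) of z with (x + z)
  => ( ( x + z ) + ( y * y ) ) <= 6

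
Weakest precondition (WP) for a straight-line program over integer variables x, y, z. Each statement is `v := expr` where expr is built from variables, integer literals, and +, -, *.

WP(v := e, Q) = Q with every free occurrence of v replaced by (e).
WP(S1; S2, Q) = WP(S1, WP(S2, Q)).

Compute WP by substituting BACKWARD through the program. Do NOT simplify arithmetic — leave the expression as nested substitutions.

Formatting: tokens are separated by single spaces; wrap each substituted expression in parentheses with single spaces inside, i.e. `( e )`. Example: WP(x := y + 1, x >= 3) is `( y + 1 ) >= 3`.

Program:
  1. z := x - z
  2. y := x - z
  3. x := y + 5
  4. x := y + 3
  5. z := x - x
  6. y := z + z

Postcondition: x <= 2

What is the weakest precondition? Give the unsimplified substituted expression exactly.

Answer: ( ( x - ( x - z ) ) + 3 ) <= 2

Derivation:
post: x <= 2
stmt 6: y := z + z  -- replace 0 occurrence(s) of y with (z + z)
  => x <= 2
stmt 5: z := x - x  -- replace 0 occurrence(s) of z with (x - x)
  => x <= 2
stmt 4: x := y + 3  -- replace 1 occurrence(s) of x with (y + 3)
  => ( y + 3 ) <= 2
stmt 3: x := y + 5  -- replace 0 occurrence(s) of x with (y + 5)
  => ( y + 3 ) <= 2
stmt 2: y := x - z  -- replace 1 occurrence(s) of y with (x - z)
  => ( ( x - z ) + 3 ) <= 2
stmt 1: z := x - z  -- replace 1 occurrence(s) of z with (x - z)
  => ( ( x - ( x - z ) ) + 3 ) <= 2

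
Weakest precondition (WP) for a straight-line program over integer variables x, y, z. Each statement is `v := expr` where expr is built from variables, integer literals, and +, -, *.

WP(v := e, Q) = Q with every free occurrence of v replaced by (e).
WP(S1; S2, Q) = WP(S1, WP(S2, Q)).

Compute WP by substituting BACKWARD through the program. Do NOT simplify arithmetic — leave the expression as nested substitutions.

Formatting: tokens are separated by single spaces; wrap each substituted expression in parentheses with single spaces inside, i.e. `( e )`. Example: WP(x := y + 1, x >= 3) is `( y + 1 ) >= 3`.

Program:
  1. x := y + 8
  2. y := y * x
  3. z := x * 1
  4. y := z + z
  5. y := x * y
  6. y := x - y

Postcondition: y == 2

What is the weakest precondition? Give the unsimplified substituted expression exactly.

post: y == 2
stmt 6: y := x - y  -- replace 1 occurrence(s) of y with (x - y)
  => ( x - y ) == 2
stmt 5: y := x * y  -- replace 1 occurrence(s) of y with (x * y)
  => ( x - ( x * y ) ) == 2
stmt 4: y := z + z  -- replace 1 occurrence(s) of y with (z + z)
  => ( x - ( x * ( z + z ) ) ) == 2
stmt 3: z := x * 1  -- replace 2 occurrence(s) of z with (x * 1)
  => ( x - ( x * ( ( x * 1 ) + ( x * 1 ) ) ) ) == 2
stmt 2: y := y * x  -- replace 0 occurrence(s) of y with (y * x)
  => ( x - ( x * ( ( x * 1 ) + ( x * 1 ) ) ) ) == 2
stmt 1: x := y + 8  -- replace 4 occurrence(s) of x with (y + 8)
  => ( ( y + 8 ) - ( ( y + 8 ) * ( ( ( y + 8 ) * 1 ) + ( ( y + 8 ) * 1 ) ) ) ) == 2

Answer: ( ( y + 8 ) - ( ( y + 8 ) * ( ( ( y + 8 ) * 1 ) + ( ( y + 8 ) * 1 ) ) ) ) == 2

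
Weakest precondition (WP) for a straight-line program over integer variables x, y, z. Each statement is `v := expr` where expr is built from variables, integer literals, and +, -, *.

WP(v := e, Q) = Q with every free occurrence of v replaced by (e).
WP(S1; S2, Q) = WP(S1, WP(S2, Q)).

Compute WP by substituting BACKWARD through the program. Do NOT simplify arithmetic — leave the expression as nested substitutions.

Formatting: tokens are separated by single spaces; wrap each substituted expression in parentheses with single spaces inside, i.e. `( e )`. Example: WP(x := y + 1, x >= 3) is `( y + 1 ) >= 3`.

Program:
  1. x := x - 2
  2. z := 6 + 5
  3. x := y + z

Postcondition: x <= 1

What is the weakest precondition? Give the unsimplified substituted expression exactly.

post: x <= 1
stmt 3: x := y + z  -- replace 1 occurrence(s) of x with (y + z)
  => ( y + z ) <= 1
stmt 2: z := 6 + 5  -- replace 1 occurrence(s) of z with (6 + 5)
  => ( y + ( 6 + 5 ) ) <= 1
stmt 1: x := x - 2  -- replace 0 occurrence(s) of x with (x - 2)
  => ( y + ( 6 + 5 ) ) <= 1

Answer: ( y + ( 6 + 5 ) ) <= 1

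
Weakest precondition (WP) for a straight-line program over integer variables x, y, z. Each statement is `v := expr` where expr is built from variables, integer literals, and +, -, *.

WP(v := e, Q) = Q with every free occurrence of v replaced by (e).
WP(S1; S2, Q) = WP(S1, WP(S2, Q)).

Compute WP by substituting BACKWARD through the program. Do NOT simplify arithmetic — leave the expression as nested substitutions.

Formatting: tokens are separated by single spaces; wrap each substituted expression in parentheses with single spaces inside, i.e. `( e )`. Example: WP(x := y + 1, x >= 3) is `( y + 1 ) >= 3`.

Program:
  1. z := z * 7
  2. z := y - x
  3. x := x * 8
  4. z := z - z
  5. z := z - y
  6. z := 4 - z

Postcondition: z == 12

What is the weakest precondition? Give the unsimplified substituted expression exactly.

Answer: ( 4 - ( ( ( y - x ) - ( y - x ) ) - y ) ) == 12

Derivation:
post: z == 12
stmt 6: z := 4 - z  -- replace 1 occurrence(s) of z with (4 - z)
  => ( 4 - z ) == 12
stmt 5: z := z - y  -- replace 1 occurrence(s) of z with (z - y)
  => ( 4 - ( z - y ) ) == 12
stmt 4: z := z - z  -- replace 1 occurrence(s) of z with (z - z)
  => ( 4 - ( ( z - z ) - y ) ) == 12
stmt 3: x := x * 8  -- replace 0 occurrence(s) of x with (x * 8)
  => ( 4 - ( ( z - z ) - y ) ) == 12
stmt 2: z := y - x  -- replace 2 occurrence(s) of z with (y - x)
  => ( 4 - ( ( ( y - x ) - ( y - x ) ) - y ) ) == 12
stmt 1: z := z * 7  -- replace 0 occurrence(s) of z with (z * 7)
  => ( 4 - ( ( ( y - x ) - ( y - x ) ) - y ) ) == 12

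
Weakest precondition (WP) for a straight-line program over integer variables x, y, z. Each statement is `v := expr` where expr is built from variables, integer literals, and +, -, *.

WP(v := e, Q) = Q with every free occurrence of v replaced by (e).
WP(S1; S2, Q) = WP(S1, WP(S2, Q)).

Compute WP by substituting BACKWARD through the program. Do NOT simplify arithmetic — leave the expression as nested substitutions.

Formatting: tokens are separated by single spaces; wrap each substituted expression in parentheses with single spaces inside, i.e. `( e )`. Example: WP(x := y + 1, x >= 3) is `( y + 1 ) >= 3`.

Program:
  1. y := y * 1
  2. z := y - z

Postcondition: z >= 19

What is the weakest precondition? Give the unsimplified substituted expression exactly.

post: z >= 19
stmt 2: z := y - z  -- replace 1 occurrence(s) of z with (y - z)
  => ( y - z ) >= 19
stmt 1: y := y * 1  -- replace 1 occurrence(s) of y with (y * 1)
  => ( ( y * 1 ) - z ) >= 19

Answer: ( ( y * 1 ) - z ) >= 19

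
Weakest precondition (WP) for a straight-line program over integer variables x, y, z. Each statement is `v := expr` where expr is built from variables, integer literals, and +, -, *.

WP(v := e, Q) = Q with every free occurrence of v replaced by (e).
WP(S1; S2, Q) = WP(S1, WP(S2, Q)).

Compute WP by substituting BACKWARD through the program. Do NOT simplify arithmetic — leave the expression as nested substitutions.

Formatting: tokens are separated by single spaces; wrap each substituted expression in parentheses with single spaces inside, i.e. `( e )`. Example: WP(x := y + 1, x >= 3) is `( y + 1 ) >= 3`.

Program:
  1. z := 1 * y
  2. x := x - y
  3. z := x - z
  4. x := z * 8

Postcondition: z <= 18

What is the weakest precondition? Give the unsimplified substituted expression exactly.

post: z <= 18
stmt 4: x := z * 8  -- replace 0 occurrence(s) of x with (z * 8)
  => z <= 18
stmt 3: z := x - z  -- replace 1 occurrence(s) of z with (x - z)
  => ( x - z ) <= 18
stmt 2: x := x - y  -- replace 1 occurrence(s) of x with (x - y)
  => ( ( x - y ) - z ) <= 18
stmt 1: z := 1 * y  -- replace 1 occurrence(s) of z with (1 * y)
  => ( ( x - y ) - ( 1 * y ) ) <= 18

Answer: ( ( x - y ) - ( 1 * y ) ) <= 18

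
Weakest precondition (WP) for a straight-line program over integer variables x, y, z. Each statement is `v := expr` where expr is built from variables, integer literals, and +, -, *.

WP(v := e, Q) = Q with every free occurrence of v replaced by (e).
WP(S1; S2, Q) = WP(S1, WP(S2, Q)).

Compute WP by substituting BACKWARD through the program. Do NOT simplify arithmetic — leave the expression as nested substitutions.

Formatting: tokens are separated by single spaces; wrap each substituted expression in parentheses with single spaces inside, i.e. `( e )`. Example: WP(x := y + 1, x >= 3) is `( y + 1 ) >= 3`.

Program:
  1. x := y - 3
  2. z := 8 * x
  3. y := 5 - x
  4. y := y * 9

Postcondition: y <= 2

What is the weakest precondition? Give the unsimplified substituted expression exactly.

post: y <= 2
stmt 4: y := y * 9  -- replace 1 occurrence(s) of y with (y * 9)
  => ( y * 9 ) <= 2
stmt 3: y := 5 - x  -- replace 1 occurrence(s) of y with (5 - x)
  => ( ( 5 - x ) * 9 ) <= 2
stmt 2: z := 8 * x  -- replace 0 occurrence(s) of z with (8 * x)
  => ( ( 5 - x ) * 9 ) <= 2
stmt 1: x := y - 3  -- replace 1 occurrence(s) of x with (y - 3)
  => ( ( 5 - ( y - 3 ) ) * 9 ) <= 2

Answer: ( ( 5 - ( y - 3 ) ) * 9 ) <= 2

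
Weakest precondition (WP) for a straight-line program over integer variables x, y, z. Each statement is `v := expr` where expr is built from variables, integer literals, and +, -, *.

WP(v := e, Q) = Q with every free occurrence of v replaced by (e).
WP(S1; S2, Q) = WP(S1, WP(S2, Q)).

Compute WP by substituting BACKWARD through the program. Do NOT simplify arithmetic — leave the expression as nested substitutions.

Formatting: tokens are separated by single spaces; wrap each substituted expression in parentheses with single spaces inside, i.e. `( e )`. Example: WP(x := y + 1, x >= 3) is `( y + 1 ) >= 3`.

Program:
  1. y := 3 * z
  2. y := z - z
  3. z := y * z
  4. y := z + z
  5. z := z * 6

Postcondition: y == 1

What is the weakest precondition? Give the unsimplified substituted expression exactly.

post: y == 1
stmt 5: z := z * 6  -- replace 0 occurrence(s) of z with (z * 6)
  => y == 1
stmt 4: y := z + z  -- replace 1 occurrence(s) of y with (z + z)
  => ( z + z ) == 1
stmt 3: z := y * z  -- replace 2 occurrence(s) of z with (y * z)
  => ( ( y * z ) + ( y * z ) ) == 1
stmt 2: y := z - z  -- replace 2 occurrence(s) of y with (z - z)
  => ( ( ( z - z ) * z ) + ( ( z - z ) * z ) ) == 1
stmt 1: y := 3 * z  -- replace 0 occurrence(s) of y with (3 * z)
  => ( ( ( z - z ) * z ) + ( ( z - z ) * z ) ) == 1

Answer: ( ( ( z - z ) * z ) + ( ( z - z ) * z ) ) == 1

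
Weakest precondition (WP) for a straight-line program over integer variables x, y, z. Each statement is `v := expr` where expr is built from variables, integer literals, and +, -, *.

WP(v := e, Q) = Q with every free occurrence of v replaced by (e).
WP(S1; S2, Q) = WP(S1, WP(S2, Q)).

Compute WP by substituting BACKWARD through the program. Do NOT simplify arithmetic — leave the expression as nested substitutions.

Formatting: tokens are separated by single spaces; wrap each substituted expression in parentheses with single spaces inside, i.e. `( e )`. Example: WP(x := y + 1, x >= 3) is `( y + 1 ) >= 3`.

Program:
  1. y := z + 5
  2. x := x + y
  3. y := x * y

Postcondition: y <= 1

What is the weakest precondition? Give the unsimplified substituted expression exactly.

post: y <= 1
stmt 3: y := x * y  -- replace 1 occurrence(s) of y with (x * y)
  => ( x * y ) <= 1
stmt 2: x := x + y  -- replace 1 occurrence(s) of x with (x + y)
  => ( ( x + y ) * y ) <= 1
stmt 1: y := z + 5  -- replace 2 occurrence(s) of y with (z + 5)
  => ( ( x + ( z + 5 ) ) * ( z + 5 ) ) <= 1

Answer: ( ( x + ( z + 5 ) ) * ( z + 5 ) ) <= 1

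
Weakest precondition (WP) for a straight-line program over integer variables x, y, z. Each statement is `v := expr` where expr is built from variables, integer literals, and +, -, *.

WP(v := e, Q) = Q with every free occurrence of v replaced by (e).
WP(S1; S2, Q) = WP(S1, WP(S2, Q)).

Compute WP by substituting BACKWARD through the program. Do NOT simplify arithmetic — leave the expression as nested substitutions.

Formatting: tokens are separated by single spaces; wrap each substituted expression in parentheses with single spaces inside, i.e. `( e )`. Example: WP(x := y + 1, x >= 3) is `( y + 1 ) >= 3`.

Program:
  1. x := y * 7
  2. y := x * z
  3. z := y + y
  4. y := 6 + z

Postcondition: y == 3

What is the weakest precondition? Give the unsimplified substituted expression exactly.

Answer: ( 6 + ( ( ( y * 7 ) * z ) + ( ( y * 7 ) * z ) ) ) == 3

Derivation:
post: y == 3
stmt 4: y := 6 + z  -- replace 1 occurrence(s) of y with (6 + z)
  => ( 6 + z ) == 3
stmt 3: z := y + y  -- replace 1 occurrence(s) of z with (y + y)
  => ( 6 + ( y + y ) ) == 3
stmt 2: y := x * z  -- replace 2 occurrence(s) of y with (x * z)
  => ( 6 + ( ( x * z ) + ( x * z ) ) ) == 3
stmt 1: x := y * 7  -- replace 2 occurrence(s) of x with (y * 7)
  => ( 6 + ( ( ( y * 7 ) * z ) + ( ( y * 7 ) * z ) ) ) == 3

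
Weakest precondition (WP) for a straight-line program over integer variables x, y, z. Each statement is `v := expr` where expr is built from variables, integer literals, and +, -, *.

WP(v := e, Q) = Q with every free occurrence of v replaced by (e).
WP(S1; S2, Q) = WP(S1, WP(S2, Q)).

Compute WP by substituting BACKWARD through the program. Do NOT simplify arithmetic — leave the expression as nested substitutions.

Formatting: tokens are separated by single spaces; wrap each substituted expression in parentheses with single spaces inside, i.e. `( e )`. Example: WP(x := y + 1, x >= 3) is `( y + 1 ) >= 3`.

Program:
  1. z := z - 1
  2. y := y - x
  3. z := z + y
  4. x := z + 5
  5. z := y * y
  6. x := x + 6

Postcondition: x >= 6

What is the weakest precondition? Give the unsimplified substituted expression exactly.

Answer: ( ( ( ( z - 1 ) + ( y - x ) ) + 5 ) + 6 ) >= 6

Derivation:
post: x >= 6
stmt 6: x := x + 6  -- replace 1 occurrence(s) of x with (x + 6)
  => ( x + 6 ) >= 6
stmt 5: z := y * y  -- replace 0 occurrence(s) of z with (y * y)
  => ( x + 6 ) >= 6
stmt 4: x := z + 5  -- replace 1 occurrence(s) of x with (z + 5)
  => ( ( z + 5 ) + 6 ) >= 6
stmt 3: z := z + y  -- replace 1 occurrence(s) of z with (z + y)
  => ( ( ( z + y ) + 5 ) + 6 ) >= 6
stmt 2: y := y - x  -- replace 1 occurrence(s) of y with (y - x)
  => ( ( ( z + ( y - x ) ) + 5 ) + 6 ) >= 6
stmt 1: z := z - 1  -- replace 1 occurrence(s) of z with (z - 1)
  => ( ( ( ( z - 1 ) + ( y - x ) ) + 5 ) + 6 ) >= 6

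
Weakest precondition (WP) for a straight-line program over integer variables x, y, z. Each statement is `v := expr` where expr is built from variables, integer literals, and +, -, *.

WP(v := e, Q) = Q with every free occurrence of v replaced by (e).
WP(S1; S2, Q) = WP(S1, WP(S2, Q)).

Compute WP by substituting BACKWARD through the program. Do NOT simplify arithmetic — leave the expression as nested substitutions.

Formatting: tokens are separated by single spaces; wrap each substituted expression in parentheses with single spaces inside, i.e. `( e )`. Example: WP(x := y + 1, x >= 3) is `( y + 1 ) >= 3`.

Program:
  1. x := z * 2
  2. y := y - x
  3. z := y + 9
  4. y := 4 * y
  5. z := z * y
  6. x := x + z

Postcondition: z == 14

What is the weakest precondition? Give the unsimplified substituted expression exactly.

post: z == 14
stmt 6: x := x + z  -- replace 0 occurrence(s) of x with (x + z)
  => z == 14
stmt 5: z := z * y  -- replace 1 occurrence(s) of z with (z * y)
  => ( z * y ) == 14
stmt 4: y := 4 * y  -- replace 1 occurrence(s) of y with (4 * y)
  => ( z * ( 4 * y ) ) == 14
stmt 3: z := y + 9  -- replace 1 occurrence(s) of z with (y + 9)
  => ( ( y + 9 ) * ( 4 * y ) ) == 14
stmt 2: y := y - x  -- replace 2 occurrence(s) of y with (y - x)
  => ( ( ( y - x ) + 9 ) * ( 4 * ( y - x ) ) ) == 14
stmt 1: x := z * 2  -- replace 2 occurrence(s) of x with (z * 2)
  => ( ( ( y - ( z * 2 ) ) + 9 ) * ( 4 * ( y - ( z * 2 ) ) ) ) == 14

Answer: ( ( ( y - ( z * 2 ) ) + 9 ) * ( 4 * ( y - ( z * 2 ) ) ) ) == 14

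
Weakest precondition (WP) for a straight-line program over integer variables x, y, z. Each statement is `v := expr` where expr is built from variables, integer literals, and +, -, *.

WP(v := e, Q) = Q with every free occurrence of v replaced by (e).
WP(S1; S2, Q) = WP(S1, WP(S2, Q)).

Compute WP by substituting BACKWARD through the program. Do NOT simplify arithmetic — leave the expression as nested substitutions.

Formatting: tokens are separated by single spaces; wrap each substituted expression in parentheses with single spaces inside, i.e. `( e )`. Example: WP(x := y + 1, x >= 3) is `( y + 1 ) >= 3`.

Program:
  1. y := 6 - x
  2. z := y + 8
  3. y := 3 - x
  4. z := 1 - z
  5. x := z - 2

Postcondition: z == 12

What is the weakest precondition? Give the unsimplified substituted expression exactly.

Answer: ( 1 - ( ( 6 - x ) + 8 ) ) == 12

Derivation:
post: z == 12
stmt 5: x := z - 2  -- replace 0 occurrence(s) of x with (z - 2)
  => z == 12
stmt 4: z := 1 - z  -- replace 1 occurrence(s) of z with (1 - z)
  => ( 1 - z ) == 12
stmt 3: y := 3 - x  -- replace 0 occurrence(s) of y with (3 - x)
  => ( 1 - z ) == 12
stmt 2: z := y + 8  -- replace 1 occurrence(s) of z with (y + 8)
  => ( 1 - ( y + 8 ) ) == 12
stmt 1: y := 6 - x  -- replace 1 occurrence(s) of y with (6 - x)
  => ( 1 - ( ( 6 - x ) + 8 ) ) == 12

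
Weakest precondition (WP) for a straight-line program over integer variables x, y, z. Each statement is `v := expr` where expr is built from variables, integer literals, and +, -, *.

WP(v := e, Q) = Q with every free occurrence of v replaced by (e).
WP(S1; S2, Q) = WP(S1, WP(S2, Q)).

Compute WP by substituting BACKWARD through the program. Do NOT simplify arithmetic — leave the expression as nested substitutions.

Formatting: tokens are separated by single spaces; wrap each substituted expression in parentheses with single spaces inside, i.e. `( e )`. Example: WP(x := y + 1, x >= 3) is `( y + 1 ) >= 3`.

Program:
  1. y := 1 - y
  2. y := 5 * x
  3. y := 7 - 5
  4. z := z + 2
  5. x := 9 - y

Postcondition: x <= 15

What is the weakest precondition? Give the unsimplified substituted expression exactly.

post: x <= 15
stmt 5: x := 9 - y  -- replace 1 occurrence(s) of x with (9 - y)
  => ( 9 - y ) <= 15
stmt 4: z := z + 2  -- replace 0 occurrence(s) of z with (z + 2)
  => ( 9 - y ) <= 15
stmt 3: y := 7 - 5  -- replace 1 occurrence(s) of y with (7 - 5)
  => ( 9 - ( 7 - 5 ) ) <= 15
stmt 2: y := 5 * x  -- replace 0 occurrence(s) of y with (5 * x)
  => ( 9 - ( 7 - 5 ) ) <= 15
stmt 1: y := 1 - y  -- replace 0 occurrence(s) of y with (1 - y)
  => ( 9 - ( 7 - 5 ) ) <= 15

Answer: ( 9 - ( 7 - 5 ) ) <= 15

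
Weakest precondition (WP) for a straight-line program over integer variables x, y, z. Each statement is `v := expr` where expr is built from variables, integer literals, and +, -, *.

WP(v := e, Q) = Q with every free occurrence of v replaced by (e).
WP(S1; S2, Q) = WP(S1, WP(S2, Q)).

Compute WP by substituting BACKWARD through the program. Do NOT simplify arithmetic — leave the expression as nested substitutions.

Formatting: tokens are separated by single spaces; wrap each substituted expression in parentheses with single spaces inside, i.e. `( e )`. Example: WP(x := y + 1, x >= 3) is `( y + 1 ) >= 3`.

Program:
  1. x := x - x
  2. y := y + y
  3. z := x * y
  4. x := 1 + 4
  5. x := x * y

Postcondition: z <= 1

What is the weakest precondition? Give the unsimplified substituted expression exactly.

Answer: ( ( x - x ) * ( y + y ) ) <= 1

Derivation:
post: z <= 1
stmt 5: x := x * y  -- replace 0 occurrence(s) of x with (x * y)
  => z <= 1
stmt 4: x := 1 + 4  -- replace 0 occurrence(s) of x with (1 + 4)
  => z <= 1
stmt 3: z := x * y  -- replace 1 occurrence(s) of z with (x * y)
  => ( x * y ) <= 1
stmt 2: y := y + y  -- replace 1 occurrence(s) of y with (y + y)
  => ( x * ( y + y ) ) <= 1
stmt 1: x := x - x  -- replace 1 occurrence(s) of x with (x - x)
  => ( ( x - x ) * ( y + y ) ) <= 1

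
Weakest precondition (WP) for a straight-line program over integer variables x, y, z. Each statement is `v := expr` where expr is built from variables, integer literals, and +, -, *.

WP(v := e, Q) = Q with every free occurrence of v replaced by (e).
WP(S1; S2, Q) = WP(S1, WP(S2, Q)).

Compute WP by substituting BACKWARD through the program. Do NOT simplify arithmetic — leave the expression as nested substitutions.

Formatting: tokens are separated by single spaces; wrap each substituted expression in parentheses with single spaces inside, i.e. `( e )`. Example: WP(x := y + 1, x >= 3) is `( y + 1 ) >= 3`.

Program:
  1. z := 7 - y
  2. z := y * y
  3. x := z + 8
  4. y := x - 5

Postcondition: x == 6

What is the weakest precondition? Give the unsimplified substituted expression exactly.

post: x == 6
stmt 4: y := x - 5  -- replace 0 occurrence(s) of y with (x - 5)
  => x == 6
stmt 3: x := z + 8  -- replace 1 occurrence(s) of x with (z + 8)
  => ( z + 8 ) == 6
stmt 2: z := y * y  -- replace 1 occurrence(s) of z with (y * y)
  => ( ( y * y ) + 8 ) == 6
stmt 1: z := 7 - y  -- replace 0 occurrence(s) of z with (7 - y)
  => ( ( y * y ) + 8 ) == 6

Answer: ( ( y * y ) + 8 ) == 6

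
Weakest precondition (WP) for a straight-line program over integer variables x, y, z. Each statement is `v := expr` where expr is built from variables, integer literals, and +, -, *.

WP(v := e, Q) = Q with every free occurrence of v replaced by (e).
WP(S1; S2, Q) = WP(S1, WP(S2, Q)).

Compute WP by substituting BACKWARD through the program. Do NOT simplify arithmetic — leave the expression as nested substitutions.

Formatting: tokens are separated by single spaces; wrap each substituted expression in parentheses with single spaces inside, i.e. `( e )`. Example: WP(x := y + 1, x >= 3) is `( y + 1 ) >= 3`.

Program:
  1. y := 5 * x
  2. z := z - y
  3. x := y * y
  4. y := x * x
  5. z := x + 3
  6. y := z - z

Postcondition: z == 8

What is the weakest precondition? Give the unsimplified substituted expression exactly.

Answer: ( ( ( 5 * x ) * ( 5 * x ) ) + 3 ) == 8

Derivation:
post: z == 8
stmt 6: y := z - z  -- replace 0 occurrence(s) of y with (z - z)
  => z == 8
stmt 5: z := x + 3  -- replace 1 occurrence(s) of z with (x + 3)
  => ( x + 3 ) == 8
stmt 4: y := x * x  -- replace 0 occurrence(s) of y with (x * x)
  => ( x + 3 ) == 8
stmt 3: x := y * y  -- replace 1 occurrence(s) of x with (y * y)
  => ( ( y * y ) + 3 ) == 8
stmt 2: z := z - y  -- replace 0 occurrence(s) of z with (z - y)
  => ( ( y * y ) + 3 ) == 8
stmt 1: y := 5 * x  -- replace 2 occurrence(s) of y with (5 * x)
  => ( ( ( 5 * x ) * ( 5 * x ) ) + 3 ) == 8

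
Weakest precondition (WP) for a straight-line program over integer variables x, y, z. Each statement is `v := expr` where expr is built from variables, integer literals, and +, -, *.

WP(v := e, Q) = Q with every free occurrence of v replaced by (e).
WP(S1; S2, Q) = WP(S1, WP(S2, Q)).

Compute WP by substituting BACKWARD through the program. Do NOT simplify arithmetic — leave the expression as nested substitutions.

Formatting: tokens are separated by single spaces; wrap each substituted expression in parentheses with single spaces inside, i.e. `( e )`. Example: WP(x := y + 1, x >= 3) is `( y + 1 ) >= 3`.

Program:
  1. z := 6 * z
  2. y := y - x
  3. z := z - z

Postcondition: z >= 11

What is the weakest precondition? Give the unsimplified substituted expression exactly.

post: z >= 11
stmt 3: z := z - z  -- replace 1 occurrence(s) of z with (z - z)
  => ( z - z ) >= 11
stmt 2: y := y - x  -- replace 0 occurrence(s) of y with (y - x)
  => ( z - z ) >= 11
stmt 1: z := 6 * z  -- replace 2 occurrence(s) of z with (6 * z)
  => ( ( 6 * z ) - ( 6 * z ) ) >= 11

Answer: ( ( 6 * z ) - ( 6 * z ) ) >= 11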